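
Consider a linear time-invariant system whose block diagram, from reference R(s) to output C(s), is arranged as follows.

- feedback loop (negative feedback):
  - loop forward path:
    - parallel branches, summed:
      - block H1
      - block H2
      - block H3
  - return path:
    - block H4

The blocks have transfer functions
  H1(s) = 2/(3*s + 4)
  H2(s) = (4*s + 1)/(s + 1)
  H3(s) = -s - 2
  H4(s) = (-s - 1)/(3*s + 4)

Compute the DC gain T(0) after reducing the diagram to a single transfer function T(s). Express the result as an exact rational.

Reducing step by step:

Step 1 - combine H1, H2, H3 in parallel -> (-3*s^3 - s^2 + 3*s - 2)/(3*s^2 + 7*s + 4)
Step 2 - close the feedback loop around (H1+H2+H3), H4 -> (-9*s^4 - 15*s^3 + 5*s^2 + 6*s - 8)/(3*s^4 + 13*s^3 + 31*s^2 + 39*s + 18)
DC gain: substitute s = 0 into T(s) from step 2: T(0) = -8/18 = -4/9.

Answer: -4/9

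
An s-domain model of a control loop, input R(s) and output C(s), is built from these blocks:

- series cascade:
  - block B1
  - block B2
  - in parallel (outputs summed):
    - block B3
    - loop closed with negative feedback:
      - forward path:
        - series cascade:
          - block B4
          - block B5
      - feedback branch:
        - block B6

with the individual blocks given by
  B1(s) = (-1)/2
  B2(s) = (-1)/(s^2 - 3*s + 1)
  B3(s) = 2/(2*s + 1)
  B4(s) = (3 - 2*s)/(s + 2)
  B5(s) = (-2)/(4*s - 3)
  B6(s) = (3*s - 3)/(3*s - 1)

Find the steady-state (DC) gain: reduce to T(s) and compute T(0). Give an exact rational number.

1. reduce the series chain B4, B5: (4*s - 6)/(4*s^2 + 5*s - 6)
2. collapse the loop ((B4*B5) forward, B6 return): (12*s^2 - 22*s + 6)/(12*s^3 + 23*s^2 - 53*s + 24)
3. parallel reduction of B3, [(B4*B5)/(1+(B4*B5)*B6)]: (48*s^3 + 14*s^2 - 116*s + 54)/(24*s^4 + 58*s^3 - 83*s^2 - 5*s + 24)
4. multiply B1, B2, (B3+[(B4*B5)/(1+(B4*B5)*B6)]) (series): (24*s^3 + 7*s^2 - 58*s + 27)/(24*s^6 - 14*s^5 - 233*s^4 + 302*s^3 - 44*s^2 - 77*s + 24)
That last expression is T(s); at s = 0 only the constant terms survive, so T(0) = 27/24 = 9/8.

Hence the answer: 9/8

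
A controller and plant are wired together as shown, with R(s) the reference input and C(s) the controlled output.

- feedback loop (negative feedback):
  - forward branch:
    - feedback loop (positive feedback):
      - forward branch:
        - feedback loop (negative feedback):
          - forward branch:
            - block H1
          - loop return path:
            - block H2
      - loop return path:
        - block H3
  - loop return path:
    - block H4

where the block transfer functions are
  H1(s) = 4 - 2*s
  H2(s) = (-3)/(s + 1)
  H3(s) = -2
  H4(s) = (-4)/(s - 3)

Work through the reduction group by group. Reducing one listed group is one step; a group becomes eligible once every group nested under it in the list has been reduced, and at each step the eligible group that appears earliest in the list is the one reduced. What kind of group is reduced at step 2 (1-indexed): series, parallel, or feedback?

The answer is feedback.

Reasoning:
1. reduce the feedback loop with forward H1 and return H2
2. close the feedback loop around [H1/(1+H1*H2)], H3
3. apply the feedback formula to [[H1/(1+H1*H2)]/(1-[H1/(1+H1*H2)]*H3)], H4
The group at step 2 is a feedback group.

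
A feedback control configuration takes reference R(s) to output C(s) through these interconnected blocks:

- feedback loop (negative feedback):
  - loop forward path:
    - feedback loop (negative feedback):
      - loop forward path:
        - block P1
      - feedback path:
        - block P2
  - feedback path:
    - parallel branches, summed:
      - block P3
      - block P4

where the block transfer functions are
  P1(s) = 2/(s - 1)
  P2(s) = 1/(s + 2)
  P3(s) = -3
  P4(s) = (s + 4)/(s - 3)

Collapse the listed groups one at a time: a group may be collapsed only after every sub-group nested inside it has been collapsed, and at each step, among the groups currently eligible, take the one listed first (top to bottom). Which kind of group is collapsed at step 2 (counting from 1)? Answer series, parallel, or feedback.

Reducing step by step:

Step 1 - reduce the feedback loop with forward P1 and return P2
Step 2 - add P3, P4 (parallel)
Step 3 - reduce the feedback loop with forward [P1/(1+P1*P2)] and return (P3+P4)
Step 2: parallel.

Answer: parallel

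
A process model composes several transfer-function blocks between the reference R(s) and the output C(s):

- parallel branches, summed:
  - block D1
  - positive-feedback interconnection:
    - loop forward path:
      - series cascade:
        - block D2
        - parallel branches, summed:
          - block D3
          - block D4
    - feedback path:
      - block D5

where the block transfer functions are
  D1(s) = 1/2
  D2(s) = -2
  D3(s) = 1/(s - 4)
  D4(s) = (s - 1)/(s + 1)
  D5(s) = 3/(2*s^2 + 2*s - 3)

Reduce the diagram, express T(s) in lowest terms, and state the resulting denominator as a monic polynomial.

Answer: s^4 - 2*s^3 - 11*s^2/2 - 23*s/2 + 21

Working:
Step 1: parallel reduction of D3, D4: (s^2 - 4*s + 5)/(s^2 - 3*s - 4)
Step 2: reduce the series chain D2, (D3+D4): (-2*s^2 + 8*s - 10)/(s^2 - 3*s - 4)
Step 3: close the feedback loop around (D2*(D3+D4)), D5: (-4*s^4 + 12*s^3 + 2*s^2 - 44*s + 30)/(2*s^4 - 4*s^3 - 11*s^2 - 23*s + 42)
Step 4: reduce the parallel group D1, [(D2*(D3+D4))/(1-(D2*(D3+D4))*D5)]: (-6*s^4 + 20*s^3 - 7*s^2 - 111*s + 102)/(4*s^4 - 8*s^3 - 22*s^2 - 46*s + 84)
Step 4 gives the fully reduced T(s), with no common factor left to cancel. The denominator's leading coefficient is 4, so divide each of its coefficients by 4 to get the monic form.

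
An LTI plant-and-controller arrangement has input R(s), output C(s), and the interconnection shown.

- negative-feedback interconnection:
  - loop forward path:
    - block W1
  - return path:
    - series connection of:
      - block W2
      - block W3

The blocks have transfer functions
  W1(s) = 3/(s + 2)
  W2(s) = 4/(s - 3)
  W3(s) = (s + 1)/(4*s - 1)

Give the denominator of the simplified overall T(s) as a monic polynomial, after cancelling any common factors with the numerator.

Step 1 - cascade W2, W3: (4*s + 4)/(4*s^2 - 13*s + 3)
Step 2 - collapse the loop (W1 forward, (W2*W3) return): (12*s^2 - 39*s + 9)/(4*s^3 - 5*s^2 - 11*s + 18)
The result of step 2 is T(s) in lowest terms. Its denominator has leading coefficient 4; dividing the denominator through by 4 makes it monic.

Final answer: s^3 - 5*s^2/4 - 11*s/4 + 9/2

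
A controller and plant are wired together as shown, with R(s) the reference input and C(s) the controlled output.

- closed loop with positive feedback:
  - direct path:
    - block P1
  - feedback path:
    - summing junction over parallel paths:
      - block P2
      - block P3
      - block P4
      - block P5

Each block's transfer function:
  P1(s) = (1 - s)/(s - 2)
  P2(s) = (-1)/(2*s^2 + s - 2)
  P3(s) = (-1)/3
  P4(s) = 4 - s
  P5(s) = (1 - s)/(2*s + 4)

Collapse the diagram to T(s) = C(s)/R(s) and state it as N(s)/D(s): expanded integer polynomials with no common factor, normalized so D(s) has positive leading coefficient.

Step 1 - combine P2, P3, P4, P5 in parallel; result (-12*s^4 + 8*s^3 + 113*s^2 + 27*s - 106)/(12*s^3 + 30*s^2 - 24)
Step 2 - reduce the feedback loop with forward P1 and return (P2+P3+P4+P5) - this is the overall T(s), already in the required normalized form

Therefore the answer is (12*s^4 + 18*s^3 - 30*s^2 - 24*s + 24)/(12*s^5 - 32*s^4 - 111*s^3 + 146*s^2 + 157*s - 154).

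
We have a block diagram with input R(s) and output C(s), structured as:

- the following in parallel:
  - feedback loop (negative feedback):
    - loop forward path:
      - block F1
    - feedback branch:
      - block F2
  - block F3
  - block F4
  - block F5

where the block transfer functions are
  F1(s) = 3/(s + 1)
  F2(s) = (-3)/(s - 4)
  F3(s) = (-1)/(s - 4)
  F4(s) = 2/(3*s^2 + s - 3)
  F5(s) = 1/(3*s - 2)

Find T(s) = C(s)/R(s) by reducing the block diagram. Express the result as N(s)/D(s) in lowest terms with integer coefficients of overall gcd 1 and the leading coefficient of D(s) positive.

(1) close the feedback loop around F1, F2, giving (3*s - 12)/(s^2 - 3*s - 13)
(2) sum the parallel branches [F1/(1+F1*F2)], F3, F4, F5, which is the overall transfer function T(s) = C(s)/R(s) in lowest terms

Final answer: (21*s^5 - 209*s^4 + 531*s^3 + 258*s^2 - 426*s + 2)/(9*s^6 - 66*s^5 + s^4 + 554*s^3 - 187*s^2 - 578*s + 312)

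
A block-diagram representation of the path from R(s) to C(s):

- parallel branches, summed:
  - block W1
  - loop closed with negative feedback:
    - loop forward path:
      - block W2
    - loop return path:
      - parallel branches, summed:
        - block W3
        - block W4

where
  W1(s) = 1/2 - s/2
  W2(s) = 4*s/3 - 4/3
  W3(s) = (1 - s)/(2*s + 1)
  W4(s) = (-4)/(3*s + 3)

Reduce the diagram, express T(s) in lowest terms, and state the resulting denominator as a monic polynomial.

(1) reduce the parallel group W3, W4 gives (-3*s^2 - 8*s - 1)/(6*s^2 + 9*s + 3)
(2) close the feedback loop around W2, (W3+W4) gives (-24*s^3 - 12*s^2 + 24*s + 12)/(12*s^3 + 2*s^2 - 55*s - 13)
(3) parallel reduction of W1, [W2/(1+W2*(W3+W4))] gives (-12*s^4 - 38*s^3 + 33*s^2 + 6*s + 11)/(24*s^3 + 4*s^2 - 110*s - 26)
The result of step 3 is T(s) in lowest terms. Its denominator has leading coefficient 24; dividing the denominator through by 24 makes it monic.

Answer: s^3 + s^2/6 - 55*s/12 - 13/12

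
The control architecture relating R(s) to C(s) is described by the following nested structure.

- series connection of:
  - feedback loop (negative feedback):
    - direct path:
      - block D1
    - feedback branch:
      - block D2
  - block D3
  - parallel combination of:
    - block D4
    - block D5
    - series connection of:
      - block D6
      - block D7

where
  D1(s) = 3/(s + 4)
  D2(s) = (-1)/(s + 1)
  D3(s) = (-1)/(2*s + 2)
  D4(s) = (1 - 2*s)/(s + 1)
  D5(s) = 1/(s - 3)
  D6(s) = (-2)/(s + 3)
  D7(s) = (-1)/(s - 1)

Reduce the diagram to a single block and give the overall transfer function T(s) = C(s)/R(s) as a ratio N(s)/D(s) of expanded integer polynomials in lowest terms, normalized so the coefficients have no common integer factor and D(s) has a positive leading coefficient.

Step 1: feedback reduction of D1, D2; result (3*s + 3)/(s^2 + 5*s + 1)
Step 2: combine D6, D7 in series; result 2/(s^2 + 2*s - 3)
Step 3: add D4, D5, (D6*D7) (parallel); result (-2*s^4 + 4*s^3 + 22*s^2 - 32*s)/(s^4 - 10*s^2 + 9)
Step 4: multiply [D1/(1+D1*D2)], D3, (D4+D5+(D6*D7)) (series) - this is the overall T(s), already in the required normalized form

Answer: (3*s^4 - 6*s^3 - 33*s^2 + 48*s)/(s^6 + 5*s^5 - 9*s^4 - 50*s^3 - s^2 + 45*s + 9)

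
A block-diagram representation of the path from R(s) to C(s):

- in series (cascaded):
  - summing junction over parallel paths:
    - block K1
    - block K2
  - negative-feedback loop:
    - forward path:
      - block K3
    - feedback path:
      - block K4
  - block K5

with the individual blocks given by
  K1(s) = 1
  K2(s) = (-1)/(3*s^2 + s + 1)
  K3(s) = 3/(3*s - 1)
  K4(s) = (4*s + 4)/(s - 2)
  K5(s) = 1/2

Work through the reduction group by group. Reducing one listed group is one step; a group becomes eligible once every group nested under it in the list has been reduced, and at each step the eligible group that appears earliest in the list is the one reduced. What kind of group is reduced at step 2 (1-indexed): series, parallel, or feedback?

Step 1 - add K1, K2 (parallel)
Step 2 - feedback reduction of K3, K4
Step 3 - cascade (K1+K2), [K3/(1+K3*K4)], K5
Step 2 collapses a feedback group.

Hence the answer: feedback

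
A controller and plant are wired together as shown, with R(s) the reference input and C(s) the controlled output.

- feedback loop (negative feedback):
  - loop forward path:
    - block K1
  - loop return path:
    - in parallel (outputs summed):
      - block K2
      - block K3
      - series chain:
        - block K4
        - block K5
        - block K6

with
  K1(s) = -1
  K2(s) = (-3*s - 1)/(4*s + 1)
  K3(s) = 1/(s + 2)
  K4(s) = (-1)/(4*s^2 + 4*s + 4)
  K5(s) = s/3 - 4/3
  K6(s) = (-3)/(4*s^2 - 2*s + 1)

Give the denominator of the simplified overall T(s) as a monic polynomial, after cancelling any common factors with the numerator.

Reducing step by step:

(1) multiply K4, K5, K6 (series); result (s - 4)/(16*s^4 + 8*s^3 + 12*s^2 - 4*s + 4)
(2) reduce the parallel group K2, K3, (K4*K5*K6); result (-48*s^6 - 72*s^5 - 76*s^4 - 28*s^3 - 19*s^2 - 42*s - 12)/(64*s^6 + 176*s^5 + 152*s^4 + 108*s^3 + 4*s^2 + 28*s + 8)
(3) reduce the feedback loop with forward K1 and return (K2+K3+(K4*K5*K6)); result (-64*s^6 - 176*s^5 - 152*s^4 - 108*s^3 - 4*s^2 - 28*s - 8)/(112*s^6 + 248*s^5 + 228*s^4 + 136*s^3 + 23*s^2 + 70*s + 20)
That last expression is T(s), already simplified. Scaling its denominator by 1/112 (the reciprocal of the leading coefficient) yields the monic denominator.

Answer: s^6 + 31*s^5/14 + 57*s^4/28 + 17*s^3/14 + 23*s^2/112 + 5*s/8 + 5/28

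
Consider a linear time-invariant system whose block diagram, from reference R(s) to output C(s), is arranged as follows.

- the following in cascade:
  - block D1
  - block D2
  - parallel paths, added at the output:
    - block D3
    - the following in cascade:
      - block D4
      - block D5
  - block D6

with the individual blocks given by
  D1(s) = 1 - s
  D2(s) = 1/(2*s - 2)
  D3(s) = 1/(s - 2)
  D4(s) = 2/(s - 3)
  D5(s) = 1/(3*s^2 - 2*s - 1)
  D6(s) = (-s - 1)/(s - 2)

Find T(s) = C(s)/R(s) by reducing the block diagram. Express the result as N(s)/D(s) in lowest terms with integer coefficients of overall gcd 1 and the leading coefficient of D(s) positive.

Answer: (3*s^4 - 8*s^3 - 4*s^2 + 6*s - 1)/(6*s^5 - 46*s^4 + 122*s^3 - 122*s^2 + 16*s + 24)

Working:
[1] series reduction of D4, D5 gives 2/(3*s^3 - 11*s^2 + 5*s + 3)
[2] combine D3, (D4*D5) in parallel gives (3*s^3 - 11*s^2 + 7*s - 1)/(3*s^4 - 17*s^3 + 27*s^2 - 7*s - 6)
[3] cascade D1, D2, (D3+(D4*D5)), D6, which is the overall transfer function T(s) = C(s)/R(s) in lowest terms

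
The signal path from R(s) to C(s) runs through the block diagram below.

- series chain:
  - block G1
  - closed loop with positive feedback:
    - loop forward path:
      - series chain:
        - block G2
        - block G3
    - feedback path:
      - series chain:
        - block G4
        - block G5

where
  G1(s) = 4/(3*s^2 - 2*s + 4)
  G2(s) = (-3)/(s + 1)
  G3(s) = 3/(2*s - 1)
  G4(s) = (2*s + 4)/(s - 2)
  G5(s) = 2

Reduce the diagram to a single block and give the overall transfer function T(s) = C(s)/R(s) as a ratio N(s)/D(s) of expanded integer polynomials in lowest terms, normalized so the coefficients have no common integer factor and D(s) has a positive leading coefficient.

(1) combine G2, G3 in series = (-9)/(2*s^2 + s - 1)
(2) series reduction of G4, G5 = (4*s + 8)/(s - 2)
(3) collapse the loop ((G2*G3) forward, (G4*G5) return) = (18 - 9*s)/(2*s^3 - 3*s^2 + 33*s + 74)
(4) combine G1, [(G2*G3)/(1-(G2*G3)*(G4*G5))] in series; the result is T(s) itself (integer coefficients, no common factor, positive leading denominator coefficient)

Final answer: (72 - 36*s)/(6*s^5 - 13*s^4 + 113*s^3 + 144*s^2 - 16*s + 296)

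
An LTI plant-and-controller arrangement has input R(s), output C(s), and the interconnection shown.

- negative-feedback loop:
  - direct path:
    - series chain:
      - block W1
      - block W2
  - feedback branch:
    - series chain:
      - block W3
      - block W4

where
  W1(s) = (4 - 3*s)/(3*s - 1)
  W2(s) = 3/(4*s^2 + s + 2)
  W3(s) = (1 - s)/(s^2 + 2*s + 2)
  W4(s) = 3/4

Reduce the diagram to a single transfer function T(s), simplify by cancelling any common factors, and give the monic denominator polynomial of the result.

Reducing step by step:

Step 1. series reduction of W1, W2 -> (12 - 9*s)/(12*s^3 - s^2 + 5*s - 2)
Step 2. cascade W3, W4 -> (3 - 3*s)/(4*s^2 + 8*s + 8)
Step 3. collapse the loop ((W1*W2) forward, (W3*W4) return) -> (-36*s^3 - 24*s^2 + 24*s + 96)/(48*s^5 + 92*s^4 + 108*s^3 + 51*s^2 - 39*s + 20)
Step 3 gives the fully reduced T(s), with no common factor left to cancel. The denominator's leading coefficient is 48, so divide each of its coefficients by 48 to get the monic form.

Answer: s^5 + 23*s^4/12 + 9*s^3/4 + 17*s^2/16 - 13*s/16 + 5/12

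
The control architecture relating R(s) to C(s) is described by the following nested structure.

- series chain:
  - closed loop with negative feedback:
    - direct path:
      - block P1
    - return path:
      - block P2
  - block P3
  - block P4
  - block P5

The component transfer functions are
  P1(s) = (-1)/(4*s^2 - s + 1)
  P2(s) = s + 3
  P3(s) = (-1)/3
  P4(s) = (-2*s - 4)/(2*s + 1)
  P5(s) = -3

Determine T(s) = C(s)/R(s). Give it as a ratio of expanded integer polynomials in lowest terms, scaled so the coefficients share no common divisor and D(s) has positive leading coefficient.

The answer is (s + 2)/(4*s^3 - 3*s - 1).

Reasoning:
Step 1: apply the feedback formula to P1, P2 = (-1)/(4*s^2 - 2*s - 2)
Step 2: cascade [P1/(1+P1*P2)], P3, P4, P5; the result is T(s) itself (integer coefficients, no common factor, positive leading denominator coefficient)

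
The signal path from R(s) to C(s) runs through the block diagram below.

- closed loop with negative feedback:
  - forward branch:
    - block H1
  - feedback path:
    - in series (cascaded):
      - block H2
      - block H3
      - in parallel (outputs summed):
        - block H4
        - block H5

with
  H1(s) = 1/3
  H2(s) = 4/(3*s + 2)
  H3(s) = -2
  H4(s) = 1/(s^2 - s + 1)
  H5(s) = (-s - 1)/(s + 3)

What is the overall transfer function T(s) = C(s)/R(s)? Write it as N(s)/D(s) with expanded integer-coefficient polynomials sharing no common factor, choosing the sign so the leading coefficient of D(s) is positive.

1. combine H4, H5 in parallel, giving (-s^3 + s + 2)/(s^3 + 2*s^2 - 2*s + 3)
2. reduce the series chain H2, H3, (H4+H5), giving (8*s^3 - 8*s - 16)/(3*s^4 + 8*s^3 - 2*s^2 + 5*s + 6)
3. collapse the loop (H1 forward, (H2*H3*(H4+H5)) return), giving the overall T(s)

Answer: (3*s^4 + 8*s^3 - 2*s^2 + 5*s + 6)/(9*s^4 + 32*s^3 - 6*s^2 + 7*s + 2)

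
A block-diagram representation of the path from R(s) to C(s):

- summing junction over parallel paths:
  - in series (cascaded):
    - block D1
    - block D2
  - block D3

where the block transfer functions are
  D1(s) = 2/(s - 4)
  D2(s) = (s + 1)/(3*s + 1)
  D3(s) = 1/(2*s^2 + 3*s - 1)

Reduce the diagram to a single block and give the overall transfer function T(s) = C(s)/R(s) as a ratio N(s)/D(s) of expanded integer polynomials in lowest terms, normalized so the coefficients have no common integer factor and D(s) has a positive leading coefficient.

Reducing step by step:

Step 1. cascade D1, D2 gives (2*s + 2)/(3*s^2 - 11*s - 4)
Step 2. combine (D1*D2), D3 in parallel - this is the overall T(s), already in the required normalized form

Answer: (4*s^3 + 13*s^2 - 7*s - 6)/(6*s^4 - 13*s^3 - 44*s^2 - s + 4)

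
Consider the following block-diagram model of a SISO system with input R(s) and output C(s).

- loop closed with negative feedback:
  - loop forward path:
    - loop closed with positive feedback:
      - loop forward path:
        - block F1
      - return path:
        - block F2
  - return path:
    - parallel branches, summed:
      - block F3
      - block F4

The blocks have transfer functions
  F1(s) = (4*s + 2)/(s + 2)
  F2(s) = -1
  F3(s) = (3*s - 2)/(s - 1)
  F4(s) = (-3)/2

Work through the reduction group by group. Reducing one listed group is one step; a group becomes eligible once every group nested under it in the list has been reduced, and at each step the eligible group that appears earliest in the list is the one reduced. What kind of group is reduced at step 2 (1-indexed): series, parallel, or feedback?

The answer is parallel.

Reasoning:
Step 1 - reduce the feedback loop with forward F1 and return F2
Step 2 - combine F3, F4 in parallel
Step 3 - apply the feedback formula to [F1/(1-F1*F2)], (F3+F4)
At step 2 the group reduced is parallel.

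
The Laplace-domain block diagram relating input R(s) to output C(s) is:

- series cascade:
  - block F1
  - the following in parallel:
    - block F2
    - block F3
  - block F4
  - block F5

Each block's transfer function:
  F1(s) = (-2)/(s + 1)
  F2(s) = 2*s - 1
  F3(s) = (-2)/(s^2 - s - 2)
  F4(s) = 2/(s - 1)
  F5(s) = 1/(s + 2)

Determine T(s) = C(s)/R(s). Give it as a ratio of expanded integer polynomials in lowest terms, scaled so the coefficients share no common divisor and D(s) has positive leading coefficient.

1. sum the parallel branches F2, F3; result (2*s^3 - 3*s^2 - 3*s)/(s^2 - s - 2)
2. multiply F1, (F2+F3), F4, F5 (series), giving the overall T(s)

Hence the answer: (-8*s^3 + 12*s^2 + 12*s)/(s^5 + s^4 - 5*s^3 - 5*s^2 + 4*s + 4)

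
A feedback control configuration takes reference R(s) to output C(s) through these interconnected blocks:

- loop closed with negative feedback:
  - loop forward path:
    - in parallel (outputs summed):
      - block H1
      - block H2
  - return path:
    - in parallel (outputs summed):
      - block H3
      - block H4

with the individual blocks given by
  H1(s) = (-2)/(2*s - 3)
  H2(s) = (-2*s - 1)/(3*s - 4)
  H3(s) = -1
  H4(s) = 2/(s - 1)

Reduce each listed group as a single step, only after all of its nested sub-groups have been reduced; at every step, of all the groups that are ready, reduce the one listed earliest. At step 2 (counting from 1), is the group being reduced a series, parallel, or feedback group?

Step 1 - add H1, H2 (parallel)
Step 2 - add H3, H4 (parallel)
Step 3 - apply the feedback formula to (H1+H2), (H3+H4)
So the answer for step 2 is parallel.

Therefore the answer is parallel.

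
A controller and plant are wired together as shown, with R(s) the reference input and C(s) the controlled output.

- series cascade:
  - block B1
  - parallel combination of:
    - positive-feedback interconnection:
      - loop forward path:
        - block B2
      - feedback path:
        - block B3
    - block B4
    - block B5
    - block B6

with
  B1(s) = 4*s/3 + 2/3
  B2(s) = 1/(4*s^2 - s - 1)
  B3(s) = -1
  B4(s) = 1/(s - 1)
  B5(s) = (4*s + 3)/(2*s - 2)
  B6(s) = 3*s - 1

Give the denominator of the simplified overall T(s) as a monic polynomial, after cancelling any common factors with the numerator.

[1] collapse the loop (B2 forward, B3 return), giving 1/(4*s^2 - s)
[2] combine [B2/(1-B2*B3)], B4, B5, B6 in parallel, giving (24*s^4 - 22*s^3 + 32*s^2 - 5*s - 2)/(8*s^3 - 10*s^2 + 2*s)
[3] cascade B1, ([B2/(1-B2*B3)]+B4+B5+B6), giving (48*s^5 - 20*s^4 + 42*s^3 + 22*s^2 - 9*s - 2)/(12*s^3 - 15*s^2 + 3*s)
That last expression is T(s), already simplified. Scaling its denominator by 1/12 (the reciprocal of the leading coefficient) yields the monic denominator.

Final answer: s^3 - 5*s^2/4 + s/4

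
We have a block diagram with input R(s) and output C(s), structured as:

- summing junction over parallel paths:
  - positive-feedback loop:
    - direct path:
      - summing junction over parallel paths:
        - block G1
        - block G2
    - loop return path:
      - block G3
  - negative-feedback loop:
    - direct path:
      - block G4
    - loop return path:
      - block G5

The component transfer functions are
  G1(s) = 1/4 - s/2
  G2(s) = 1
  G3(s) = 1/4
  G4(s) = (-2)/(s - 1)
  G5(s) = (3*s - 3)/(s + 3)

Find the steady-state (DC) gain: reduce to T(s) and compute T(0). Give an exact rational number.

(1) sum the parallel branches G1, G2 -> 5/4 - s/2
(2) reduce the feedback loop with forward (G1+G2) and return G3 -> (20 - 8*s)/(2*s + 11)
(3) reduce the feedback loop with forward G4 and return G5 -> (-2*s - 6)/(s^2 - 4*s + 3)
(4) sum the parallel branches [(G1+G2)/(1-(G1+G2)*G3)], [G4/(1+G4*G5)] -> (-8*s^3 + 48*s^2 - 138*s - 6)/(2*s^3 + 3*s^2 - 38*s + 33)
That last expression is T(s); at s = 0 only the constant terms survive, so T(0) = -6/33 = -2/11.

Therefore the answer is -2/11.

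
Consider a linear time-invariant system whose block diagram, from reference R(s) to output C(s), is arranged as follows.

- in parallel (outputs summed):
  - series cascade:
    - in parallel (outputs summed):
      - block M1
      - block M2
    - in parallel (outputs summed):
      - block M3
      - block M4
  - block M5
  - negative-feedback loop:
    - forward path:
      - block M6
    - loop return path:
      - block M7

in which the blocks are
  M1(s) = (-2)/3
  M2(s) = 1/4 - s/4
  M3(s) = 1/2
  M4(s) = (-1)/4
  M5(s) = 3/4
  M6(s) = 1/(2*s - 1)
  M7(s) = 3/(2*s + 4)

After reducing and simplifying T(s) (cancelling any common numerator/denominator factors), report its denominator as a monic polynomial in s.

Answer: s^2 + 3*s/2 - 1/4

Working:
1. sum the parallel branches M1, M2 gives -s/4 - 5/12
2. reduce the parallel group M3, M4 gives 1/4
3. combine (M1+M2), (M3+M4) in series gives -s/16 - 5/48
4. close the feedback loop around M6, M7 gives (2*s + 4)/(4*s^2 + 6*s - 1)
5. sum the parallel branches ((M1+M2)*(M3+M4)), M5, [M6/(1+M6*M7)] gives (-12*s^3 + 106*s^2 + 285*s + 161)/(192*s^2 + 288*s - 48)
Step 5 gives the fully reduced T(s), with no common factor left to cancel. The denominator's leading coefficient is 192, so divide each of its coefficients by 192 to get the monic form.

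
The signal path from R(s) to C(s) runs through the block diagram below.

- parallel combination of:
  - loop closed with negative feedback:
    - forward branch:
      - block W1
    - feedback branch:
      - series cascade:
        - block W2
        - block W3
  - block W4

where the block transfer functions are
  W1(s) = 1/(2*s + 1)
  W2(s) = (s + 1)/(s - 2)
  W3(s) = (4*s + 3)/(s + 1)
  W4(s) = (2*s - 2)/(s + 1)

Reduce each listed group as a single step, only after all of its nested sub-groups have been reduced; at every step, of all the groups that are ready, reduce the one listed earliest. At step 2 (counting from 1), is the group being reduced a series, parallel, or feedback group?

Step 1. cascade W2, W3
Step 2. feedback reduction of W1, (W2*W3)
Step 3. combine [W1/(1+W1*(W2*W3))], W4 in parallel
Step 2: feedback.

Final answer: feedback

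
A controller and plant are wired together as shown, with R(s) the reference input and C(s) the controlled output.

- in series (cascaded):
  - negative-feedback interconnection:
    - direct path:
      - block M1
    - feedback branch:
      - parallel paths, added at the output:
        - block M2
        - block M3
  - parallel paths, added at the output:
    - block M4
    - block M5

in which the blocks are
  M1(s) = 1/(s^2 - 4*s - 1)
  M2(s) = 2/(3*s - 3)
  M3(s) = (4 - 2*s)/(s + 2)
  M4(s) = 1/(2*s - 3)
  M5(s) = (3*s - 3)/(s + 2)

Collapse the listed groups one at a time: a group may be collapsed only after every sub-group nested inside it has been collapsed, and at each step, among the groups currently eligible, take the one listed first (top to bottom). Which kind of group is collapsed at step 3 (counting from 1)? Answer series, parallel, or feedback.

Reducing step by step:

1. add M2, M3 (parallel)
2. collapse the loop (M1 forward, (M2+M3) return)
3. sum the parallel branches M4, M5
4. cascade [M1/(1+M1*(M2+M3))], (M4+M5)
So the answer for step 3 is parallel.

Answer: parallel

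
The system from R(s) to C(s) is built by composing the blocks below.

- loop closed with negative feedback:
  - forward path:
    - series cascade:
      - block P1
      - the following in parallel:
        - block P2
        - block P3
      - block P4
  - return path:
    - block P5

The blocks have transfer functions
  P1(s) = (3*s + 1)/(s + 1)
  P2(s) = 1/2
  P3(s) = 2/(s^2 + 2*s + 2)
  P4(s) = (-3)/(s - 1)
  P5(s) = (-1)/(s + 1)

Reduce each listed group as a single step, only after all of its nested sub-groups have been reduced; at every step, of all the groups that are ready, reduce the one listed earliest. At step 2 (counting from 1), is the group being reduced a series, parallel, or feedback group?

[1] combine P2, P3 in parallel
[2] multiply P1, (P2+P3), P4 (series)
[3] reduce the feedback loop with forward (P1*(P2+P3)*P4) and return P5
Step 2: series.

Therefore the answer is series.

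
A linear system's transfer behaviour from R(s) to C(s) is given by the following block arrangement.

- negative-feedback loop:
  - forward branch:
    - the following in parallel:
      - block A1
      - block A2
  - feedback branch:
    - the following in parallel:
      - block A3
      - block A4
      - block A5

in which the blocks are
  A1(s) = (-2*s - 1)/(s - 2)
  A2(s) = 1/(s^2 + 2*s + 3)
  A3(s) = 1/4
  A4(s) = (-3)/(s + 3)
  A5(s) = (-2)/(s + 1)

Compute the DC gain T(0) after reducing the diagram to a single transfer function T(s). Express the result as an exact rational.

[1] sum the parallel branches A1, A2 = (-2*s^3 - 5*s^2 - 7*s - 5)/(s^3 - s - 6)
[2] combine A3, A4, A5 in parallel = (s^2 - 16*s - 33)/(4*s^2 + 16*s + 12)
[3] reduce the feedback loop with forward (A1+A2) and return (A3+A4+A5) = (-8*s^5 - 52*s^4 - 132*s^3 - 192*s^2 - 164*s - 60)/(2*s^5 + 43*s^4 + 147*s^3 + 232*s^2 + 203*s + 93)
Step 3 gives the overall T(s). Then T(0) = -60/93 = -20/31.

Final answer: -20/31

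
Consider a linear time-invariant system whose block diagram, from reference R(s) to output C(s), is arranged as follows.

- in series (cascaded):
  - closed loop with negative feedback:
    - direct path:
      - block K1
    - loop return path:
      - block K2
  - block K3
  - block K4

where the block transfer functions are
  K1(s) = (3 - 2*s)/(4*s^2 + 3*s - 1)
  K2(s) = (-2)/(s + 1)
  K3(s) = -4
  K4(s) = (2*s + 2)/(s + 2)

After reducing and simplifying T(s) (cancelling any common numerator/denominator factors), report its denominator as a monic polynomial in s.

(1) feedback reduction of K1, K2, giving (-2*s^2 + s + 3)/(4*s^3 + 7*s^2 + 6*s - 7)
(2) multiply [K1/(1+K1*K2)], K3, K4 (series), giving (16*s^3 + 8*s^2 - 32*s - 24)/(4*s^4 + 15*s^3 + 20*s^2 + 5*s - 14)
That last expression is T(s), already simplified. Scaling its denominator by 1/4 (the reciprocal of the leading coefficient) yields the monic denominator.

Final answer: s^4 + 15*s^3/4 + 5*s^2 + 5*s/4 - 7/2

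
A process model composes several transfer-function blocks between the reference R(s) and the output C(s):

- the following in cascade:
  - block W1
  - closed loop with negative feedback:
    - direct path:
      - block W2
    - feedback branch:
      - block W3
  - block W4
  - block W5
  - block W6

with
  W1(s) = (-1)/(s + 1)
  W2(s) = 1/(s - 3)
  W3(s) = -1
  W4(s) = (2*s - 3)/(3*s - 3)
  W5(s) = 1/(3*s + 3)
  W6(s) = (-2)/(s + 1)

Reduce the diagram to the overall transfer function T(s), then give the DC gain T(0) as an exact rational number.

Step 1. close the feedback loop around W2, W3, giving 1/(s - 4)
Step 2. cascade W1, [W2/(1+W2*W3)], W4, W5, W6, giving (4*s - 6)/(9*s^5 - 18*s^4 - 72*s^3 - 18*s^2 + 63*s + 36)
Step 2 gives the overall T(s). Then T(0) = -6/36 = -1/6.

Final answer: -1/6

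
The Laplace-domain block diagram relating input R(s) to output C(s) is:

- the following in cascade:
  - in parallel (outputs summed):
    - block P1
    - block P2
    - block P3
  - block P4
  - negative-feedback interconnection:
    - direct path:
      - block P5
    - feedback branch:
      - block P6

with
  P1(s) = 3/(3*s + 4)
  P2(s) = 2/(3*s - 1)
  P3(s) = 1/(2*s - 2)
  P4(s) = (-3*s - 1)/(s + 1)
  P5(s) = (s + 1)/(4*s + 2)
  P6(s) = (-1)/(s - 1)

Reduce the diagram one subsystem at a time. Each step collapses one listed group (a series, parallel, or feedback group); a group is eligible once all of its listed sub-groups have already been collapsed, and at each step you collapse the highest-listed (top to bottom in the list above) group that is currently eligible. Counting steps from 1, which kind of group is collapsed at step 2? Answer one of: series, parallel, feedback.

[1] sum the parallel branches P1, P2, P3
[2] collapse the loop (P5 forward, P6 return)
[3] multiply (P1+P2+P3), P4, [P5/(1+P5*P6)] (series)
At step 2 the group reduced is feedback.

Answer: feedback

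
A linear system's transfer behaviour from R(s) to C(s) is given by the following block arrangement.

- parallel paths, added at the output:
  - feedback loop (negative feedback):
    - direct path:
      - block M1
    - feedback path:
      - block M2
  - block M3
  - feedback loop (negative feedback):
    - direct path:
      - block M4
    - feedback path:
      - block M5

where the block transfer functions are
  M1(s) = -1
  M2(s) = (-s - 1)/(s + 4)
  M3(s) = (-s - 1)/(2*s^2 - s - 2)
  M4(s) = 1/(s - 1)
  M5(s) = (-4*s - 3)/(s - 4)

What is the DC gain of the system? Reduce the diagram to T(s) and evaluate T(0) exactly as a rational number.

(1) reduce the feedback loop with forward M1 and return M2, giving (-s - 4)/(2*s + 5)
(2) apply the feedback formula to M4, M5, giving (s - 4)/(s^2 - 9*s + 1)
(3) parallel reduction of [M1/(1+M1*M2)], M3, [M4/(1+M4*M5)], giving (-2*s^5 + 13*s^4 + 70*s^3 - 38*s^2 - 2*s + 43)/(4*s^5 - 28*s^4 - 77*s^3 + 79*s^2 + 81*s - 10)
DC gain: substitute s = 0 into T(s) from step 3: T(0) = 43/(-10) = -43/10.

Final answer: -43/10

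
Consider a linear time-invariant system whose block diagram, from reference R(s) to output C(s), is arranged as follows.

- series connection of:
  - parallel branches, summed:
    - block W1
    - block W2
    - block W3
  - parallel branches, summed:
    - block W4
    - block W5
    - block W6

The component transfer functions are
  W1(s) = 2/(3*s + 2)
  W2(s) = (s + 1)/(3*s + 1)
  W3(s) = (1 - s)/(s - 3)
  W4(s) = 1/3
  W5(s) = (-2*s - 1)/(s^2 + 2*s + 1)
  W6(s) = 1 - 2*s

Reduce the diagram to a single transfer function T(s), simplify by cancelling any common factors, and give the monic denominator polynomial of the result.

1. reduce the parallel group W1, W2, W3 gives (-6*s^3 + 2*s^2 - 22*s - 10)/(9*s^3 - 18*s^2 - 25*s - 6)
2. reduce the parallel group W4, W5, W6 gives (-6*s^3 - 8*s^2 - 4*s + 1)/(3*s^2 + 6*s + 3)
3. reduce the series chain (W1+W2+W3), (W4+W5+W6) gives (36*s^6 + 36*s^5 + 140*s^4 + 222*s^3 + 170*s^2 + 18*s - 10)/(27*s^5 - 156*s^3 - 222*s^2 - 111*s - 18)
T(s) is the step-3 result (common factors already cancelled). Leading coefficient of the denominator: 27. Divide through by 27 for the monic polynomial.

Final answer: s^5 - 52*s^3/9 - 74*s^2/9 - 37*s/9 - 2/3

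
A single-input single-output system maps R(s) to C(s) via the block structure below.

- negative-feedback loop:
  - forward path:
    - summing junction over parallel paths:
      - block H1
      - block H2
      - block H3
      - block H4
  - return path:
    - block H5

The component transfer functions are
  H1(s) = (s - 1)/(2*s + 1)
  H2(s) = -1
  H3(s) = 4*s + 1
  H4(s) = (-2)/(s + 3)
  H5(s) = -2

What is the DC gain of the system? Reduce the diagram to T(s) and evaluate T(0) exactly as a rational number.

First reduce the diagram to T(s).

Step 1 - reduce the parallel group H1, H2, H3, H4: (8*s^3 + 29*s^2 + 10*s - 5)/(2*s^2 + 7*s + 3)
Step 2 - collapse the loop ((H1+H2+H3+H4) forward, H5 return): (-8*s^3 - 29*s^2 - 10*s + 5)/(16*s^3 + 56*s^2 + 13*s - 13)
The step-2 result is T(s). Setting s = 0: T(0) = 5/(-13) = -5/13.

Answer: -5/13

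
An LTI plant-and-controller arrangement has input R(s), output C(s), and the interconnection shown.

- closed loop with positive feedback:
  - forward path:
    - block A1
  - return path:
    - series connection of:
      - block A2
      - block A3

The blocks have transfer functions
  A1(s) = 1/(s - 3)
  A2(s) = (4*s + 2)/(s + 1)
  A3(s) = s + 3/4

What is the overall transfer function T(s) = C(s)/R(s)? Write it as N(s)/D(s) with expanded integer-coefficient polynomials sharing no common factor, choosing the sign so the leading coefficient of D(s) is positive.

The answer is (-2*s - 2)/(6*s^2 + 14*s + 9).

Reasoning:
Step 1. series reduction of A2, A3; result (8*s^2 + 10*s + 3)/(2*s + 2)
Step 2. close the feedback loop around A1, (A2*A3), which is the overall transfer function T(s) = C(s)/R(s) in lowest terms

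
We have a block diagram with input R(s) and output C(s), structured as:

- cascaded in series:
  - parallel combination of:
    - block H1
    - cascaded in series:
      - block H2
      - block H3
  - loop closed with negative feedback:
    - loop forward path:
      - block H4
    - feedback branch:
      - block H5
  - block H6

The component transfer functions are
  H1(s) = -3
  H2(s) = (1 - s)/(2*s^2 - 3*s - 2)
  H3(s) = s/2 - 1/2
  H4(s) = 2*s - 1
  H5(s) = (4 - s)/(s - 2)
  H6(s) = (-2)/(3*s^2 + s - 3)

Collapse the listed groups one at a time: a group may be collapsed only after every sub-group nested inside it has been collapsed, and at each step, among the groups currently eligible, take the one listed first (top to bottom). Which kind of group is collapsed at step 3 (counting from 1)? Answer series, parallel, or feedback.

Step 1 - series reduction of H2, H3
Step 2 - reduce the parallel group H1, (H2*H3)
Step 3 - close the feedback loop around H4, H5
Step 4 - combine (H1+(H2*H3)), [H4/(1+H4*H5)], H6 in series
At step 3 the group reduced is feedback.

Therefore the answer is feedback.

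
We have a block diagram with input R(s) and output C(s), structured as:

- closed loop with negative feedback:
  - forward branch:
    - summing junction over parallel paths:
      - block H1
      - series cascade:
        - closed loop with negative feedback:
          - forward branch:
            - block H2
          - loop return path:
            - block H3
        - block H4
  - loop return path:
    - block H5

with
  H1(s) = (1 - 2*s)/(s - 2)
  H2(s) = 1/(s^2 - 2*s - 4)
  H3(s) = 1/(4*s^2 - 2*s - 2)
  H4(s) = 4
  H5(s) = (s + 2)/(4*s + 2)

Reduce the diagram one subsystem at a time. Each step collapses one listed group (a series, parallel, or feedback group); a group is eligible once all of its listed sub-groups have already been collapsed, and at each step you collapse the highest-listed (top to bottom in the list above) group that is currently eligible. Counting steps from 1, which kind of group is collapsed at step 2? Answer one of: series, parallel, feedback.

[1] reduce the feedback loop with forward H2 and return H3
[2] series reduction of [H2/(1+H2*H3)], H4
[3] add H1, ([H2/(1+H2*H3)]*H4) (parallel)
[4] feedback reduction of (H1+([H2/(1+H2*H3)]*H4)), H5
Step 2 collapses a series group.

Hence the answer: series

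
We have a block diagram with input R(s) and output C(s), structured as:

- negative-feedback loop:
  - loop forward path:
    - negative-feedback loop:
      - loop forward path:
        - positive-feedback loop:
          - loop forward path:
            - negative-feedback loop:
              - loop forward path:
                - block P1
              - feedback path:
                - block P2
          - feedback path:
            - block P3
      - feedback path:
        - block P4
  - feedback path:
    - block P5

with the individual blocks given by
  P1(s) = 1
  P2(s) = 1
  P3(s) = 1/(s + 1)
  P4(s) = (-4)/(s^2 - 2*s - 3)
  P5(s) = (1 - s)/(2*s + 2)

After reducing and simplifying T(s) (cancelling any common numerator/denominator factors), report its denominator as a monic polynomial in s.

The answer is s^2 - 2*s - 17/3.

Reasoning:
Step 1 - close the feedback loop around P1, P2; result 1/2
Step 2 - feedback reduction of [P1/(1+P1*P2)], P3; result (s + 1)/(2*s + 1)
Step 3 - reduce the feedback loop with forward [[P1/(1+P1*P2)]/(1-[P1/(1+P1*P2)]*P3)] and return P4; result (s - 3)/(2*s - 7)
Step 4 - close the feedback loop around [[[P1/(1+P1*P2)]/(1-[P1/(1+P1*P2)]*P3)]/(1+[[P1/(1+P1*P2)]/(1-[P1/(1+P1*P2)]*P3)]*P4)], P5; result (2*s^2 - 4*s - 6)/(3*s^2 - 6*s - 17)
The result of step 4 is T(s) in lowest terms. Its denominator has leading coefficient 3; dividing the denominator through by 3 makes it monic.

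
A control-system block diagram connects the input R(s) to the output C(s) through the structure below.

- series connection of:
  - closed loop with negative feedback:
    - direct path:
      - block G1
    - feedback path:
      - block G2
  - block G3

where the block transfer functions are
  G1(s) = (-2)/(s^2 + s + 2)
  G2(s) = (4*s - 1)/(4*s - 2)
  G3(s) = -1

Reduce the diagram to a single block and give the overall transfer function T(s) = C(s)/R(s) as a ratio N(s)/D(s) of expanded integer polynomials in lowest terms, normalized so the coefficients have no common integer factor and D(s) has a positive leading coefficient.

[1] apply the feedback formula to G1, G2 = (2 - 4*s)/(2*s^3 + s^2 - s - 1)
[2] series reduction of [G1/(1+G1*G2)], G3, giving the overall T(s)

Answer: (4*s - 2)/(2*s^3 + s^2 - s - 1)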